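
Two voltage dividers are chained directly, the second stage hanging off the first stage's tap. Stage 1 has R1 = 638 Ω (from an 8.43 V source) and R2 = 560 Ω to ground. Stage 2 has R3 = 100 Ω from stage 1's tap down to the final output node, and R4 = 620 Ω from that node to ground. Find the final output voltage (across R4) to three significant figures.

V_out ≈ 2.40 V

Stage 2 presents R3+R4 = 720.0 Ω as a load on stage 1's tap.
Stage 1's lower leg becomes R2‖(R3+R4) = 315.0 Ω, so V_mid = 8.43 × 315.0/953.0 = 2.786 V.
Stage 2 is itself unloaded: V_out = V_mid × R4/(R3+R4) = 2.786 × 620/720.0 = 2.40 V.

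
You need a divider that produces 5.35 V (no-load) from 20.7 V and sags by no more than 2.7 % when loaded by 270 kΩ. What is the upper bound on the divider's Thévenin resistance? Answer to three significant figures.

R_th ≤ 7.49 kΩ

Loading drop = R_th/(R_th + R_L) ≤ 0.0270, so R_th ≤ R_L · ε/(1−ε) = 270 kΩ × 0.0270/0.9730 = 7.49 kΩ.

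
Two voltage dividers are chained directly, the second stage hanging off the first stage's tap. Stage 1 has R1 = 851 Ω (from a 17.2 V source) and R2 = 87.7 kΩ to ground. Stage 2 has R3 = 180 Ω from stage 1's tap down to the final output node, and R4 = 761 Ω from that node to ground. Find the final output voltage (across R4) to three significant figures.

V_out ≈ 7.27 V

Stage 2 presents R3+R4 = 941.0 Ω as a load on stage 1's tap.
Stage 1's lower leg becomes R2‖(R3+R4) = 931.0 Ω, so V_mid = 17.2 × 931.0/1782 = 8.986 V.
Stage 2 is itself unloaded: V_out = V_mid × R4/(R3+R4) = 8.986 × 761/941.0 = 7.27 V.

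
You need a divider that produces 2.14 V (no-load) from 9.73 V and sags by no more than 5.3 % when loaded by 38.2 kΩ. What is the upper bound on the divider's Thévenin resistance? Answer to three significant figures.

R_th ≤ 2.14 kΩ

Loading drop = R_th/(R_th + R_L) ≤ 0.0530, so R_th ≤ R_L · ε/(1−ε) = 38.2 kΩ × 0.0530/0.9470 = 2.14 kΩ.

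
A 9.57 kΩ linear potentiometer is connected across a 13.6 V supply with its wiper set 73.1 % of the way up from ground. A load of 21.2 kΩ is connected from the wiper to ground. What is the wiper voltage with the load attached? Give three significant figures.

V ≈ 9.13 V

The wiper splits the pot into (1−α)R = 2.574 kΩ above and αR = 6.996 kΩ below.
Lower section ‖ load = 5.260 kΩ.
V_wiper = 13.6 × 5.260/(2.574 + 5.260) = 9.13 V.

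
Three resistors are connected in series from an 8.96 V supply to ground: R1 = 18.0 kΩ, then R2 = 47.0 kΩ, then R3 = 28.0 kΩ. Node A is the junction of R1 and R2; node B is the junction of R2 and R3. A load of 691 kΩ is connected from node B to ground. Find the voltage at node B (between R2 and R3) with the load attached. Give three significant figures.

At node B, R3 is in parallel with the load: R3‖R_L = 26.91 kΩ.
Below node A the resistance is R2 + (R3‖R_L) = 73.91 kΩ, so V_A = 8.96 × 73.91/91.91 = 7.205 V.
Then V_B = V_A × (R3‖R_L)/(R2 + R3‖R_L) = 7.205 × 26.91/73.91 = 2.62 V.

V ≈ 2.62 V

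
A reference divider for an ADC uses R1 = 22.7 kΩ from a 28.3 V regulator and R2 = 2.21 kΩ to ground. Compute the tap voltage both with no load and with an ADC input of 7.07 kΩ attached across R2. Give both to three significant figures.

Open-circuit: V = 28.3 × 2.21/(22.7 + 2.21) = 2.51 V.
With the load, R2 becomes R2‖R_L = 1.684 kΩ, so V = 28.3 × 1.684/24.38 = 1.95 V.

Unloaded: 2.51 V; loaded: 1.95 V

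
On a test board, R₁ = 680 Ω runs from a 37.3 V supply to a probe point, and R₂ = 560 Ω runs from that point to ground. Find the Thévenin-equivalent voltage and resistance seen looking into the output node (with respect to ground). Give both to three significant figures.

V_th is the open-circuit tap voltage: 37.3 × 560/(680 + 560) = 16.8 V.
With the supply zeroed, R₁ and R₂ appear in parallel from the tap: R_th = R₁‖R₂ = (680 × 560)/1240 = 307 Ω.

V_th = 16.8 V, R_th = 307 Ω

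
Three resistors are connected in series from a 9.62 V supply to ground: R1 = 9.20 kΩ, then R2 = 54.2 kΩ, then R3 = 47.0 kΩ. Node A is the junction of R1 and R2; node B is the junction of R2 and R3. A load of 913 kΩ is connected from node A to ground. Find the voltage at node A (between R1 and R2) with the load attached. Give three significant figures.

V ≈ 8.74 V

Below node A the series string R2+R3 = 101.2 kΩ sits in parallel with the 913 kΩ load: 91.10 kΩ.
V_A = 9.62 × 91.10/(9.20 + 91.10) = 8.74 V.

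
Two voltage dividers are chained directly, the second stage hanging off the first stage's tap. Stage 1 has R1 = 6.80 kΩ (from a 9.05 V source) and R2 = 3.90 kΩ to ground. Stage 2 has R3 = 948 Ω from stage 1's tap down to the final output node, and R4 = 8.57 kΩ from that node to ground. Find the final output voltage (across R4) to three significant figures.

Stage 2 presents R3+R4 = 9518 Ω as a load on stage 1's tap.
Stage 1's lower leg becomes R2‖(R3+R4) = 2766 Ω, so V_mid = 9.05 × 2766/9566 = 2.617 V.
Stage 2 is itself unloaded: V_out = V_mid × R4/(R3+R4) = 2.617 × 8570/9518 = 2.36 V.

V_out ≈ 2.36 V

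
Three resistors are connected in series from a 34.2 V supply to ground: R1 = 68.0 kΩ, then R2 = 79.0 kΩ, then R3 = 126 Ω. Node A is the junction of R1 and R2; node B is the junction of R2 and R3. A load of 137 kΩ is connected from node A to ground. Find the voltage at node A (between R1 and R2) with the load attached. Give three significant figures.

V ≈ 14.5 V

Below node A the series string R2+R3 = 79130 Ω sits in parallel with the 137000 Ω load: 50160 Ω.
V_A = 34.2 × 50160/(68000 + 50160) = 14.5 V.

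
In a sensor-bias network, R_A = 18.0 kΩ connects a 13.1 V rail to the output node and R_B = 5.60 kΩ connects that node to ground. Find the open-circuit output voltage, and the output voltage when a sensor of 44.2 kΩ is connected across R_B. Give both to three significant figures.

Open-circuit: V = 13.1 × 5.60/(18.0 + 5.60) = 3.11 V.
With the load, R_B becomes R_B‖R_L = 4.970 kΩ, so V = 13.1 × 4.970/22.97 = 2.83 V.

Unloaded: 3.11 V; loaded: 2.83 V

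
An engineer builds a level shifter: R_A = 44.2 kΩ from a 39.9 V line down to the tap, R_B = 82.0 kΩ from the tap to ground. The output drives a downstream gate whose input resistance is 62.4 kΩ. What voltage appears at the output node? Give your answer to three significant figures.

The load sits in parallel with R_B: R_B‖R_L = (82.0 × 62.4) / (82.0 + 62.4) = 35.43 kΩ.
V_out = 39.9 × 35.43 / (44.2 + 35.43) = 39.9 × 35.43/79.63 = 17.8 V.

V_out ≈ 17.8 V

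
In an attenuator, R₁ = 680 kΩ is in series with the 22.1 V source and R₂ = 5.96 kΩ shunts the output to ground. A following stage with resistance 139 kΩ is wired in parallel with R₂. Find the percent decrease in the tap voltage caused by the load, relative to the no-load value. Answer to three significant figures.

4.08 %

The divider's output (Thévenin) resistance is R₁‖R₂ = 5.908 kΩ.
Fractional drop under load = R_th/(R_th + R_L) = 5.908 / (5.908 + 139) = 0.04077.
So the output falls by 4.08 %.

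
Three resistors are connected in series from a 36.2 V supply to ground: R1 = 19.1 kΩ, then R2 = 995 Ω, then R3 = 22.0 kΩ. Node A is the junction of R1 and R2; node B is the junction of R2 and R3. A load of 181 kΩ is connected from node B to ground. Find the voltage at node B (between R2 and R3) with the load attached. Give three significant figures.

V ≈ 17.9 V

At node B, R3 is in parallel with the load: R3‖R_L = 19620 Ω.
Below node A the resistance is R2 + (R3‖R_L) = 20610 Ω, so V_A = 36.2 × 20610/39710 = 18.79 V.
Then V_B = V_A × (R3‖R_L)/(R2 + R3‖R_L) = 18.79 × 19620/20610 = 17.9 V.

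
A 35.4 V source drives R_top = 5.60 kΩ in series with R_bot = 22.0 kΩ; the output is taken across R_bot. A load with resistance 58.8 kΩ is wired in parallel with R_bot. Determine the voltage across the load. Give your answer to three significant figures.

The load sits in parallel with R_bot: R_bot‖R_L = (22.0 × 58.8) / (22.0 + 58.8) = 16.01 kΩ.
V_out = 35.4 × 16.01 / (5.60 + 16.01) = 35.4 × 16.01/21.61 = 26.2 V.
(Unloaded it would have been 28.2 V.)

V_out ≈ 26.2 V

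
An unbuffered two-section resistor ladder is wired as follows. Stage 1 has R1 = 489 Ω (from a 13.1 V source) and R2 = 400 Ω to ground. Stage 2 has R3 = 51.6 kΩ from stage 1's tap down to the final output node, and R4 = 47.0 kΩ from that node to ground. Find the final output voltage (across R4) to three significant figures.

V_out ≈ 2.80 V

Stage 2 presents R3+R4 = 98600 Ω as a load on stage 1's tap.
Stage 1's lower leg becomes R2‖(R3+R4) = 398.4 Ω, so V_mid = 13.1 × 398.4/887.4 = 5.881 V.
Stage 2 is itself unloaded: V_out = V_mid × R4/(R3+R4) = 5.881 × 47000/98600 = 2.80 V.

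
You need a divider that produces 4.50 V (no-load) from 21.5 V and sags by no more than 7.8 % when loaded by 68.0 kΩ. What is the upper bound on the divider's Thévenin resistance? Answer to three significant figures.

Loading drop = R_th/(R_th + R_L) ≤ 0.0780, so R_th ≤ R_L · ε/(1−ε) = 68.0 kΩ × 0.0780/0.9220 = 5.75 kΩ.
(Any R1, R2 with R2/(R1+R2) = 0.209 and R1‖R2 ≤ 5.75 kΩ will meet the spec.)

R_th ≤ 5.75 kΩ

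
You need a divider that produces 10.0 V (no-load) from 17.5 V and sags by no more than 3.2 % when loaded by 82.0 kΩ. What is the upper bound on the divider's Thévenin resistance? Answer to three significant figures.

Loading drop = R_th/(R_th + R_L) ≤ 0.0320, so R_th ≤ R_L · ε/(1−ε) = 82.0 kΩ × 0.0320/0.9680 = 2.71 kΩ.
(Any R1, R2 with R2/(R1+R2) = 0.571 and R1‖R2 ≤ 2.71 kΩ will meet the spec.)

R_th ≤ 2.71 kΩ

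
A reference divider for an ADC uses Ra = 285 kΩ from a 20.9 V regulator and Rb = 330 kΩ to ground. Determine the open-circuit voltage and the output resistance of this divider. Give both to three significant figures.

V_th is the open-circuit tap voltage: 20.9 × 330/(285 + 330) = 11.2 V.
With the supply zeroed, Ra and Rb appear in parallel from the tap: R_th = Ra‖Rb = (285 × 330)/615.0 = 153 kΩ.

V_th = 11.2 V, R_th = 153 kΩ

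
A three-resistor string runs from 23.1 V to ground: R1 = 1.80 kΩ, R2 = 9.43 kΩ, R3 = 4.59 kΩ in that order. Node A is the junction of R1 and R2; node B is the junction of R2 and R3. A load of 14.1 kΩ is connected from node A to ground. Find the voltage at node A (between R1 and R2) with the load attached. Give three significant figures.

Below node A the series string R2+R3 = 14.02 kΩ sits in parallel with the 14.1 kΩ load: 7.030 kΩ.
V_A = 23.1 × 7.030/(1.80 + 7.030) = 18.4 V.

V ≈ 18.4 V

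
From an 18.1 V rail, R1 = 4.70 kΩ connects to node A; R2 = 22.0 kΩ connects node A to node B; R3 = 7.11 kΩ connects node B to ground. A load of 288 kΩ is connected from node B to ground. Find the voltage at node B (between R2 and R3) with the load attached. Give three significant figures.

V ≈ 3.73 V

At node B, R3 is in parallel with the load: R3‖R_L = 6.939 kΩ.
Below node A the resistance is R2 + (R3‖R_L) = 28.94 kΩ, so V_A = 18.1 × 28.94/33.64 = 15.57 V.
Then V_B = V_A × (R3‖R_L)/(R2 + R3‖R_L) = 15.57 × 6.939/28.94 = 3.73 V.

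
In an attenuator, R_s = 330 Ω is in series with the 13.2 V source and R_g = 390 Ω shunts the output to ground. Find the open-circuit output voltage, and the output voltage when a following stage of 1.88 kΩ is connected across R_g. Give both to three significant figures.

Unloaded: 7.15 V; loaded: 6.53 V

Open-circuit: V = 13.2 × 390/(330 + 390) = 7.15 V.
With the load, R_g becomes R_g‖R_L = 323.0 Ω, so V = 13.2 × 323.0/653.0 = 6.53 V.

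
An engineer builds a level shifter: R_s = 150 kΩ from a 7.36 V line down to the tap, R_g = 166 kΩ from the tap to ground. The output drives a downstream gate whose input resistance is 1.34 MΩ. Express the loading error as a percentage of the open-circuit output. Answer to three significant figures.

5.55 %

The divider's output (Thévenin) resistance is R_s‖R_g = 78.80 kΩ.
Fractional drop under load = R_th/(R_th + R_L) = 78.80 / (78.80 + 1340) = 0.05554.
So the output falls by 5.55 %.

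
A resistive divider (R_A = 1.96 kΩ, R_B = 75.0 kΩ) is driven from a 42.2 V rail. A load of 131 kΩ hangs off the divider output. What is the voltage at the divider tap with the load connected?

The load sits in parallel with R_B: R_B‖R_L = (75.0 × 131) / (75.0 + 131) = 47.69 kΩ.
V_out = 42.2 × 47.69 / (1.96 + 47.69) = 42.2 × 47.69/49.65 = 40.5 V.
(Unloaded it would have been 41.1 V.)

V_out ≈ 40.5 V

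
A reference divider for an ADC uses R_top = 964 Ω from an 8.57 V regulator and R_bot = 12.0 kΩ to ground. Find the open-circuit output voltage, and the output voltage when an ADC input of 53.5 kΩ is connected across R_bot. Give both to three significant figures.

Open-circuit: V = 8.57 × 12000/(964 + 12000) = 7.93 V.
With the load, R_bot becomes R_bot‖R_L = 9802 Ω, so V = 8.57 × 9802/10770 = 7.80 V.

Unloaded: 7.93 V; loaded: 7.80 V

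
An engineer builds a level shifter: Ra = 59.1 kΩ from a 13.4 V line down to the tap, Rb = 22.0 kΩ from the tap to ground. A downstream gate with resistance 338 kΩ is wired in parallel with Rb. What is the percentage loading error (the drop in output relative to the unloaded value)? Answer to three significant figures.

4.53 %

The divider's output (Thévenin) resistance is Ra‖Rb = 16.03 kΩ.
Fractional drop under load = R_th/(R_th + R_L) = 16.03 / (16.03 + 338) = 0.04528.
So the output falls by 4.53 %.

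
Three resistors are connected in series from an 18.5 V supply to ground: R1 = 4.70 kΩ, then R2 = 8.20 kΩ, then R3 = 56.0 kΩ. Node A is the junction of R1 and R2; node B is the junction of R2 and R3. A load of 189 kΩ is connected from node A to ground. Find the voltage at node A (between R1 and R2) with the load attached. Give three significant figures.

V ≈ 16.8 V

Below node A the series string R2+R3 = 64.20 kΩ sits in parallel with the 189 kΩ load: 47.92 kΩ.
V_A = 18.5 × 47.92/(4.70 + 47.92) = 16.8 V.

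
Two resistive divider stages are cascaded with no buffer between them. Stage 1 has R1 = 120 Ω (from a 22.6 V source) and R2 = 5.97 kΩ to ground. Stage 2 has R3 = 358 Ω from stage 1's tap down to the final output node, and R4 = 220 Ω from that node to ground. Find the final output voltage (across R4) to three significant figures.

Stage 2 presents R3+R4 = 578.0 Ω as a load on stage 1's tap.
Stage 1's lower leg becomes R2‖(R3+R4) = 527.0 Ω, so V_mid = 22.6 × 527.0/647.0 = 18.41 V.
Stage 2 is itself unloaded: V_out = V_mid × R4/(R3+R4) = 18.41 × 220/578.0 = 7.01 V.

V_out ≈ 7.01 V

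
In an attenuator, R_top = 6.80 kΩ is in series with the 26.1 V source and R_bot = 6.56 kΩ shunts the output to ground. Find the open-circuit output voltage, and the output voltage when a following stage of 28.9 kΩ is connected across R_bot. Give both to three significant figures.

Open-circuit: V = 26.1 × 6.56/(6.80 + 6.56) = 12.8 V.
With the load, R_bot becomes R_bot‖R_L = 5.346 kΩ, so V = 26.1 × 5.346/12.15 = 11.5 V.

Unloaded: 12.8 V; loaded: 11.5 V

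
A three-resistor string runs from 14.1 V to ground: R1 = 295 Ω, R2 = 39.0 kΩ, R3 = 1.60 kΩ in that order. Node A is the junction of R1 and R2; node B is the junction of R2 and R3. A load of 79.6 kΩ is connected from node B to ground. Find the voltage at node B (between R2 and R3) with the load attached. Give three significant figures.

At node B, R3 is in parallel with the load: R3‖R_L = 1568 Ω.
Below node A the resistance is R2 + (R3‖R_L) = 40570 Ω, so V_A = 14.1 × 40570/40860 = 14.00 V.
Then V_B = V_A × (R3‖R_L)/(R2 + R3‖R_L) = 14.00 × 1568/40570 = 0.541 V.

V ≈ 0.541 V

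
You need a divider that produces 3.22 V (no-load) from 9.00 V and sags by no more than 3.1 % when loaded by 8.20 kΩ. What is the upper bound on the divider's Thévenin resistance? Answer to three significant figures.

Loading drop = R_th/(R_th + R_L) ≤ 0.0310, so R_th ≤ R_L · ε/(1−ε) = 8.20 kΩ × 0.0310/0.9690 = 262 Ω.
(Any R1, R2 with R2/(R1+R2) = 0.358 and R1‖R2 ≤ 262 Ω will meet the spec.)

R_th ≤ 262 Ω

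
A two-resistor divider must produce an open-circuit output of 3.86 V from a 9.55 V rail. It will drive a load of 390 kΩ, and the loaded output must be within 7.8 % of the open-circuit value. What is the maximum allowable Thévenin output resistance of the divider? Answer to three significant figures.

R_th ≤ 33.0 kΩ

Loading drop = R_th/(R_th + R_L) ≤ 0.0780, so R_th ≤ R_L · ε/(1−ε) = 390 kΩ × 0.0780/0.9220 = 33.0 kΩ.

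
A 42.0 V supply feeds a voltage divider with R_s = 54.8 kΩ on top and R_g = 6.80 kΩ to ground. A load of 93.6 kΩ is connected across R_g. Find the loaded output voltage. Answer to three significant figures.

V_out ≈ 4.35 V

The load sits in parallel with R_g: R_g‖R_L = (6.80 × 93.6) / (6.80 + 93.6) = 6.339 kΩ.
V_out = 42.0 × 6.339 / (54.8 + 6.339) = 42.0 × 6.339/61.14 = 4.35 V.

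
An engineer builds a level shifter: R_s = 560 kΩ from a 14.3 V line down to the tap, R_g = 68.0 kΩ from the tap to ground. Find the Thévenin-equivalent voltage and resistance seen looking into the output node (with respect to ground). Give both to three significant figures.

V_th = 1.55 V, R_th = 60.6 kΩ

V_th is the open-circuit tap voltage: 14.3 × 68.0/(560 + 68.0) = 1.55 V.
With the supply zeroed, R_s and R_g appear in parallel from the tap: R_th = R_s‖R_g = (560 × 68.0)/628.0 = 60.6 kΩ.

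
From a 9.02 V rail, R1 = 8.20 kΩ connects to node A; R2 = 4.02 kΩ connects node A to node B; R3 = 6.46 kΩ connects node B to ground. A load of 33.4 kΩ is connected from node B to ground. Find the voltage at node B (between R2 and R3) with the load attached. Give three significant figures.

At node B, R3 is in parallel with the load: R3‖R_L = 5.413 kΩ.
Below node A the resistance is R2 + (R3‖R_L) = 9.433 kΩ, so V_A = 9.02 × 9.433/17.63 = 4.825 V.
Then V_B = V_A × (R3‖R_L)/(R2 + R3‖R_L) = 4.825 × 5.413/9.433 = 2.77 V.

V ≈ 2.77 V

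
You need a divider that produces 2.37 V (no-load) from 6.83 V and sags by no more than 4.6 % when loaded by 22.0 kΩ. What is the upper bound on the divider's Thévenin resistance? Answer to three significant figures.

R_th ≤ 1.06 kΩ

Loading drop = R_th/(R_th + R_L) ≤ 0.0460, so R_th ≤ R_L · ε/(1−ε) = 22.0 kΩ × 0.0460/0.9540 = 1.06 kΩ.
(Any R1, R2 with R2/(R1+R2) = 0.347 and R1‖R2 ≤ 1.06 kΩ will meet the spec.)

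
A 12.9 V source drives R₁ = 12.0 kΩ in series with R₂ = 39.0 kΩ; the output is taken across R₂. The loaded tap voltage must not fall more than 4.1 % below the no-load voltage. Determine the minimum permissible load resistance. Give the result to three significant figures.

Output resistance R_th = R₁‖R₂ = (12.0 × 39.0)/51.00 = 9.176 kΩ.
The fractional drop is R_th/(R_th + R_L); requiring this ≤ 0.0410 gives R_L ≥ R_th(1/0.0410 − 1) = 9.176 × 23.39 = 215 kΩ.

R_L(min) ≈ 215 kΩ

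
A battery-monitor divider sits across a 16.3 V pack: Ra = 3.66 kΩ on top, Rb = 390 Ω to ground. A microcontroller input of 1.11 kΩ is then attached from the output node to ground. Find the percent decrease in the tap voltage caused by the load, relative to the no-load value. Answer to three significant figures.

The divider's output (Thévenin) resistance is Ra‖Rb = 352.4 Ω.
Fractional drop under load = R_th/(R_th + R_L) = 352.4 / (352.4 + 1110) = 0.2410.
So the output falls by 24.1 %.

24.1 %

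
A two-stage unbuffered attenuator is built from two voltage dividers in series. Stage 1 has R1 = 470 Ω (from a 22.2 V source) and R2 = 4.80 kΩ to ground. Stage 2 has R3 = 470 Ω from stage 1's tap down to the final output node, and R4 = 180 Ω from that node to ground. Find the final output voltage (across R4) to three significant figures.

Stage 2 presents R3+R4 = 650.0 Ω as a load on stage 1's tap.
Stage 1's lower leg becomes R2‖(R3+R4) = 572.5 Ω, so V_mid = 22.2 × 572.5/1042 = 12.19 V.
Stage 2 is itself unloaded: V_out = V_mid × R4/(R3+R4) = 12.19 × 180/650.0 = 3.38 V.

V_out ≈ 3.38 V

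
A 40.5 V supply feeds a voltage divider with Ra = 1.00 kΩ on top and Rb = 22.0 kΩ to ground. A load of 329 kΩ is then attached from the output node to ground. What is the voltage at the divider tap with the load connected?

The load sits in parallel with Rb: Rb‖R_L = (22.0 × 329) / (22.0 + 329) = 20.62 kΩ.
V_out = 40.5 × 20.62 / (1.00 + 20.62) = 40.5 × 20.62/21.62 = 38.6 V.

V_out ≈ 38.6 V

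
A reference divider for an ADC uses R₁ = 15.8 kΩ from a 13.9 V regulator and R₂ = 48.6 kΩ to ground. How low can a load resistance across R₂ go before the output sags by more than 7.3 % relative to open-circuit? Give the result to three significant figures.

Output resistance R_th = R₁‖R₂ = (15.8 × 48.6)/64.40 = 11.92 kΩ.
The fractional drop is R_th/(R_th + R_L); requiring this ≤ 0.0730 gives R_L ≥ R_th(1/0.0730 − 1) = 11.92 × 12.70 = 151 kΩ.

R_L(min) ≈ 151 kΩ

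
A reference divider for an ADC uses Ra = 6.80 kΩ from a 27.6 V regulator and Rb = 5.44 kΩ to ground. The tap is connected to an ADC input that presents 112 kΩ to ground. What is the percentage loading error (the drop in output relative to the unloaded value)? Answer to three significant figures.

The divider's output (Thévenin) resistance is Ra‖Rb = 3.022 kΩ.
Fractional drop under load = R_th/(R_th + R_L) = 3.022 / (3.022 + 112) = 0.02628.
So the output falls by 2.63 %.

2.63 %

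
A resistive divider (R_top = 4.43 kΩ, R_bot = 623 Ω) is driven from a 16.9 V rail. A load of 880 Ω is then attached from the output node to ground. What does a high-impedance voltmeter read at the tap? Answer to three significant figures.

The load sits in parallel with R_bot: R_bot‖R_L = (623 × 880) / (623 + 880) = 364.8 Ω.
V_out = 16.9 × 364.8 / (4430 + 364.8) = 16.9 × 364.8/4795 = 1.29 V.
(Unloaded it would have been 2.08 V.)

V_out ≈ 1.29 V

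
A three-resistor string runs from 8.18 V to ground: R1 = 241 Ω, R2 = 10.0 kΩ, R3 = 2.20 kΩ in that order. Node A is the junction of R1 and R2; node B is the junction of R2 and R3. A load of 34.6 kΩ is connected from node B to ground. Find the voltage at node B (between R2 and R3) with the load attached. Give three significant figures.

V ≈ 1.37 V

At node B, R3 is in parallel with the load: R3‖R_L = 2068 Ω.
Below node A the resistance is R2 + (R3‖R_L) = 12070 Ω, so V_A = 8.18 × 12070/12310 = 8.020 V.
Then V_B = V_A × (R3‖R_L)/(R2 + R3‖R_L) = 8.020 × 2068/12070 = 1.37 V.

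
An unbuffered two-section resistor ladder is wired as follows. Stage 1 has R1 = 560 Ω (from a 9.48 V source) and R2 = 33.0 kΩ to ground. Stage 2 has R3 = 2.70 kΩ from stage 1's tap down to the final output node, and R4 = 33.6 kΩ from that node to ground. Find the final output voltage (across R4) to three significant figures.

Stage 2 presents R3+R4 = 36300 Ω as a load on stage 1's tap.
Stage 1's lower leg becomes R2‖(R3+R4) = 17290 Ω, so V_mid = 9.48 × 17290/17850 = 9.183 V.
Stage 2 is itself unloaded: V_out = V_mid × R4/(R3+R4) = 9.183 × 33600/36300 = 8.50 V.

V_out ≈ 8.50 V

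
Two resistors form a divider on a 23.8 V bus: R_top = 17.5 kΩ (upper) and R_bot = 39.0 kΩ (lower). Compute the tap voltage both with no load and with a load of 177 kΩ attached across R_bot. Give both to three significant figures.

Open-circuit: V = 23.8 × 39.0/(17.5 + 39.0) = 16.4 V.
With the load, R_bot becomes R_bot‖R_L = 31.96 kΩ, so V = 23.8 × 31.96/49.46 = 15.4 V.

Unloaded: 16.4 V; loaded: 15.4 V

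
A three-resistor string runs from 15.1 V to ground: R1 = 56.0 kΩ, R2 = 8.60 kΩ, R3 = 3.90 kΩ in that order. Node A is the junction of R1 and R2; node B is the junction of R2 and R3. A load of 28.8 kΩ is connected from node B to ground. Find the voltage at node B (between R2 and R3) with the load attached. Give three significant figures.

At node B, R3 is in parallel with the load: R3‖R_L = 3.435 kΩ.
Below node A the resistance is R2 + (R3‖R_L) = 12.03 kΩ, so V_A = 15.1 × 12.03/68.03 = 2.671 V.
Then V_B = V_A × (R3‖R_L)/(R2 + R3‖R_L) = 2.671 × 3.435/12.03 = 0.762 V.

V ≈ 0.762 V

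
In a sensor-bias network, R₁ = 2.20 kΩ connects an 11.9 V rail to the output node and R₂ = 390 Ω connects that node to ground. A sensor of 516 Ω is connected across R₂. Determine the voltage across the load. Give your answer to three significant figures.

The load sits in parallel with R₂: R₂‖R_L = (390 × 516) / (390 + 516) = 222.1 Ω.
V_out = 11.9 × 222.1 / (2200 + 222.1) = 11.9 × 222.1/2422 = 1.09 V.
(Unloaded it would have been 1.79 V.)

V_out ≈ 1.09 V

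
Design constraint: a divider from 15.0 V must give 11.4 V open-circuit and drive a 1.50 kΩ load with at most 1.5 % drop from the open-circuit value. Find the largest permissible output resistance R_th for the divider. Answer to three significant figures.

R_th ≤ 22.8 Ω

Loading drop = R_th/(R_th + R_L) ≤ 0.0150, so R_th ≤ R_L · ε/(1−ε) = 1.50 kΩ × 0.0150/0.9850 = 22.8 Ω.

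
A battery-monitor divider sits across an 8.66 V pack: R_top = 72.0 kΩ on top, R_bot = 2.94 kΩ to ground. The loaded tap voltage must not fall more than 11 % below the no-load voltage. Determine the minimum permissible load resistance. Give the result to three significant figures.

Output resistance R_th = R_top‖R_bot = (72.0 × 2.94)/74.94 = 2.825 kΩ.
The fractional drop is R_th/(R_th + R_L); requiring this ≤ 0.110 gives R_L ≥ R_th(1/0.110 − 1) = 2.825 × 8.091 = 22.9 kΩ.

R_L(min) ≈ 22.9 kΩ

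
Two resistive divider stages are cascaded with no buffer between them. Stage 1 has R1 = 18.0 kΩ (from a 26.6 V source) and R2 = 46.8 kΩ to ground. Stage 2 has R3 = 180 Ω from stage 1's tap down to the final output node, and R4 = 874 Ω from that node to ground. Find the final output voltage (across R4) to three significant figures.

V_out ≈ 1.19 V

Stage 2 presents R3+R4 = 1054 Ω as a load on stage 1's tap.
Stage 1's lower leg becomes R2‖(R3+R4) = 1031 Ω, so V_mid = 26.6 × 1031/19030 = 1.441 V.
Stage 2 is itself unloaded: V_out = V_mid × R4/(R3+R4) = 1.441 × 874/1054 = 1.19 V.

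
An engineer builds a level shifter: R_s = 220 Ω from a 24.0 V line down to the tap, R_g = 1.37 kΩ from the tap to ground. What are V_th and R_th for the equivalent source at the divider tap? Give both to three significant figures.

V_th = 20.7 V, R_th = 190 Ω

V_th is the open-circuit tap voltage: 24.0 × 1370/(220 + 1370) = 20.7 V.
With the supply zeroed, R_s and R_g appear in parallel from the tap: R_th = R_s‖R_g = (220 × 1370)/1590 = 190 Ω.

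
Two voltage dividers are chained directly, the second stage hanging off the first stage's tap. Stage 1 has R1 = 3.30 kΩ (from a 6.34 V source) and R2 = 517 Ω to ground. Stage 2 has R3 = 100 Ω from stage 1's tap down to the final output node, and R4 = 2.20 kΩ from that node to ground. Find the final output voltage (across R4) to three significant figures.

Stage 2 presents R3+R4 = 2300 Ω as a load on stage 1's tap.
Stage 1's lower leg becomes R2‖(R3+R4) = 422.1 Ω, so V_mid = 6.34 × 422.1/3722 = 0.7190 V.
Stage 2 is itself unloaded: V_out = V_mid × R4/(R3+R4) = 0.7190 × 2200/2300 = 0.688 V.

V_out ≈ 0.688 V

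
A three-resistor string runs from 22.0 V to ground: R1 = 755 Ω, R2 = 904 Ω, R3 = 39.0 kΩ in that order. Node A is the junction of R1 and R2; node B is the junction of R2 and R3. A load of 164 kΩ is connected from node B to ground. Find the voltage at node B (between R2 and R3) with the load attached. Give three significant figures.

V ≈ 20.9 V

At node B, R3 is in parallel with the load: R3‖R_L = 31510 Ω.
Below node A the resistance is R2 + (R3‖R_L) = 32410 Ω, so V_A = 22.0 × 32410/33170 = 21.50 V.
Then V_B = V_A × (R3‖R_L)/(R2 + R3‖R_L) = 21.50 × 31510/32410 = 20.9 V.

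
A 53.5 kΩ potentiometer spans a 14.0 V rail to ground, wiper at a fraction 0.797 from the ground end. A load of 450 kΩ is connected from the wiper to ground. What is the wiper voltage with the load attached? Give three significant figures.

The wiper splits the pot into (1−α)R = 10.86 kΩ above and αR = 42.64 kΩ below.
Lower section ‖ load = 38.95 kΩ.
V_wiper = 14.0 × 38.95/(10.86 + 38.95) = 10.9 V.

V ≈ 10.9 V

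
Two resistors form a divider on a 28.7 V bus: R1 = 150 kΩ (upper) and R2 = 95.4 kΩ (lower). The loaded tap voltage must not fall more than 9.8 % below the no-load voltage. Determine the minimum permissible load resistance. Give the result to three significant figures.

Output resistance R_th = R1‖R2 = (150 × 95.4)/245.4 = 58.31 kΩ.
The fractional drop is R_th/(R_th + R_L); requiring this ≤ 0.0980 gives R_L ≥ R_th(1/0.0980 − 1) = 58.31 × 9.204 = 537 kΩ.

R_L(min) ≈ 537 kΩ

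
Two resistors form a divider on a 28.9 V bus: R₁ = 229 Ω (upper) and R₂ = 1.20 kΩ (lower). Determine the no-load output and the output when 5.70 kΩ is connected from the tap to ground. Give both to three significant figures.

Unloaded: 24.3 V; loaded: 23.5 V

Open-circuit: V = 28.9 × 1200/(229 + 1200) = 24.3 V.
With the load, R₂ becomes R₂‖R_L = 991.3 Ω, so V = 28.9 × 991.3/1220 = 23.5 V.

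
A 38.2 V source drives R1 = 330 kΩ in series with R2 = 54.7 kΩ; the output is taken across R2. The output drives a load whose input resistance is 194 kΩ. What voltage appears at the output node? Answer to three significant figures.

The load sits in parallel with R2: R2‖R_L = (54.7 × 194) / (54.7 + 194) = 42.67 kΩ.
V_out = 38.2 × 42.67 / (330 + 42.67) = 38.2 × 42.67/372.7 = 4.37 V.

V_out ≈ 4.37 V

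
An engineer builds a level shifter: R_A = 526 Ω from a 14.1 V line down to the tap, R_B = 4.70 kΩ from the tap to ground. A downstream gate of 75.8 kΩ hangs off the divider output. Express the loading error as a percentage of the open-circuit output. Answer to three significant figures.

The divider's output (Thévenin) resistance is R_A‖R_B = 473.1 Ω.
Fractional drop under load = R_th/(R_th + R_L) = 473.1 / (473.1 + 75800) = 0.006202.
So the output falls by 0.620 %.

0.620 %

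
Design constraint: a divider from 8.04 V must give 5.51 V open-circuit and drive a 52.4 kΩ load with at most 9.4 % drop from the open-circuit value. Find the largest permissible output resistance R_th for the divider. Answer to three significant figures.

Loading drop = R_th/(R_th + R_L) ≤ 0.0940, so R_th ≤ R_L · ε/(1−ε) = 52.4 kΩ × 0.0940/0.9060 = 5.44 kΩ.

R_th ≤ 5.44 kΩ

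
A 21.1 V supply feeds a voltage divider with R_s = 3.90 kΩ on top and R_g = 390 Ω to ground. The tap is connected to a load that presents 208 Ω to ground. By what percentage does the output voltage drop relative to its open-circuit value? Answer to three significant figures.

63.0 %

Unloaded V = 21.1 × 390/4290 = 1.918 V.
Loaded: R_g‖R_L = 135.7 Ω, giving V = 21.1 × 135.7/4036 = 0.7092 V.
Drop = (1.918 − 0.7092) / 1.918 = 63.0 %.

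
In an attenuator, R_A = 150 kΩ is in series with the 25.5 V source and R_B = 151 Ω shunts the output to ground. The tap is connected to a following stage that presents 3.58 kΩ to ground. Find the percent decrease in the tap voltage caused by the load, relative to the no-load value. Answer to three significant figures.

The divider's output (Thévenin) resistance is R_A‖R_B = 150.8 Ω.
Fractional drop under load = R_th/(R_th + R_L) = 150.8 / (150.8 + 3580) = 0.04043.
So the output falls by 4.04 %.

4.04 %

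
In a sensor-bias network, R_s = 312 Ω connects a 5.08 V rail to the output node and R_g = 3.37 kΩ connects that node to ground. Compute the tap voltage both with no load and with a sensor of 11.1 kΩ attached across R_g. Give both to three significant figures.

Unloaded: 4.65 V; loaded: 4.53 V

Open-circuit: V = 5.08 × 3370/(312 + 3370) = 4.65 V.
With the load, R_g becomes R_g‖R_L = 2585 Ω, so V = 5.08 × 2585/2897 = 4.53 V.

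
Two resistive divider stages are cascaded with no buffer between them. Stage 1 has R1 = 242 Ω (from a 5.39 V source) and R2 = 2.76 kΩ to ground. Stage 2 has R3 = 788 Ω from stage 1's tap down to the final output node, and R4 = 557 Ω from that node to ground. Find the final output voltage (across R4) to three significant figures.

V_out ≈ 1.76 V

Stage 2 presents R3+R4 = 1345 Ω as a load on stage 1's tap.
Stage 1's lower leg becomes R2‖(R3+R4) = 904.3 Ω, so V_mid = 5.39 × 904.3/1146 = 4.252 V.
Stage 2 is itself unloaded: V_out = V_mid × R4/(R3+R4) = 4.252 × 557/1345 = 1.76 V.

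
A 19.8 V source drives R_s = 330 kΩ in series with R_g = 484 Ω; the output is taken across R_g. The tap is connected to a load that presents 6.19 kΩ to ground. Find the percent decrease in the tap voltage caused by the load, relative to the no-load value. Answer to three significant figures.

7.24 %

The divider's output (Thévenin) resistance is R_s‖R_g = 483.3 Ω.
Fractional drop under load = R_th/(R_th + R_L) = 483.3 / (483.3 + 6190) = 0.07242.
So the output falls by 7.24 %.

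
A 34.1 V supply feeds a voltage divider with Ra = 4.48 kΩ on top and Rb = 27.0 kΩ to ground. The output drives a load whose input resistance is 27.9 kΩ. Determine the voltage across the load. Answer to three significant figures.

V_out ≈ 25.7 V

The load sits in parallel with Rb: Rb‖R_L = (27.0 × 27.9) / (27.0 + 27.9) = 13.72 kΩ.
V_out = 34.1 × 13.72 / (4.48 + 13.72) = 34.1 × 13.72/18.20 = 25.7 V.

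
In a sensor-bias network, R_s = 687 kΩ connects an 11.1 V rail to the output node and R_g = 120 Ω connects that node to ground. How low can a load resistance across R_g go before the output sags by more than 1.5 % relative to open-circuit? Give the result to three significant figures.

R_L(min) ≈ 7.88 kΩ

Output resistance R_th = R_s‖R_g = (687000 × 120)/687100 = 120.0 Ω.
The fractional drop is R_th/(R_th + R_L); requiring this ≤ 0.0150 gives R_L ≥ R_th(1/0.0150 − 1) = 120.0 × 65.67 = 7.88 kΩ.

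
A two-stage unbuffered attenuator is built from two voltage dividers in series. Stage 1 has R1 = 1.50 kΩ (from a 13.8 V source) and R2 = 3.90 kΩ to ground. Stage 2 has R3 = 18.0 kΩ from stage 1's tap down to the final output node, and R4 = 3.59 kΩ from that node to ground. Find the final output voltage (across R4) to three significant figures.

Stage 2 presents R3+R4 = 21.59 kΩ as a load on stage 1's tap.
Stage 1's lower leg becomes R2‖(R3+R4) = 3.303 kΩ, so V_mid = 13.8 × 3.303/4.803 = 9.490 V.
Stage 2 is itself unloaded: V_out = V_mid × R4/(R3+R4) = 9.490 × 3.59/21.59 = 1.58 V.

V_out ≈ 1.58 V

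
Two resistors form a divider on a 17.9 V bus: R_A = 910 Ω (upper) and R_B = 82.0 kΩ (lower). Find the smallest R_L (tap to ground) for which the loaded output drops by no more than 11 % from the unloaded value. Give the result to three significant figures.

Output resistance R_th = R_A‖R_B = (910 × 82000)/82910 = 900.0 Ω.
The fractional drop is R_th/(R_th + R_L); requiring this ≤ 0.110 gives R_L ≥ R_th(1/0.110 − 1) = 900.0 × 8.091 = 7.28 kΩ.

R_L(min) ≈ 7.28 kΩ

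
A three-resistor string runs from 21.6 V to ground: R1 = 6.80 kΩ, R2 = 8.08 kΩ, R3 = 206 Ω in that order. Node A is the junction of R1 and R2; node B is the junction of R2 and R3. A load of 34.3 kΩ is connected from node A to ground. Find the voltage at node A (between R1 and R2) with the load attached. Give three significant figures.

Below node A the series string R2+R3 = 8286 Ω sits in parallel with the 34300 Ω load: 6674 Ω.
V_A = 21.6 × 6674/(6800 + 6674) = 10.7 V.

V ≈ 10.7 V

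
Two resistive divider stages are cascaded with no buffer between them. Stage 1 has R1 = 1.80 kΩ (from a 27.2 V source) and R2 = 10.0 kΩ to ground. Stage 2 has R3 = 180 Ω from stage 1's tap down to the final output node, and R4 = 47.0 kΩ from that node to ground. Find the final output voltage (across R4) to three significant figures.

V_out ≈ 22.2 V

Stage 2 presents R3+R4 = 47180 Ω as a load on stage 1's tap.
Stage 1's lower leg becomes R2‖(R3+R4) = 8251 Ω, so V_mid = 27.2 × 8251/10050 = 22.33 V.
Stage 2 is itself unloaded: V_out = V_mid × R4/(R3+R4) = 22.33 × 47000/47180 = 22.2 V.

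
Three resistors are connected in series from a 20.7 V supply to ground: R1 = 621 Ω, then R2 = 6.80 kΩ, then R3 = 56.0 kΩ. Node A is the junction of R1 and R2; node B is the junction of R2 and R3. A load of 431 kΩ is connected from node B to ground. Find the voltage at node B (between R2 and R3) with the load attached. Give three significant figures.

V ≈ 18.0 V

At node B, R3 is in parallel with the load: R3‖R_L = 49560 Ω.
Below node A the resistance is R2 + (R3‖R_L) = 56360 Ω, so V_A = 20.7 × 56360/56980 = 20.47 V.
Then V_B = V_A × (R3‖R_L)/(R2 + R3‖R_L) = 20.47 × 49560/56360 = 18.0 V.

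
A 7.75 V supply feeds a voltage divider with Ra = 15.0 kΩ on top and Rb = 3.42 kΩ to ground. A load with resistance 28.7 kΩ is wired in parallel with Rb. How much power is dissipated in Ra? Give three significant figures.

Total resistance from the source is Ra + (Rb‖R_L) = 18.06 kΩ, so I = 7.75/18.06 kΩ = 0.4292 mA.
P = I²·Ra = (0.4292 mA)² × 15.0 kΩ = 2.76 mW.

P ≈ 2.76 mW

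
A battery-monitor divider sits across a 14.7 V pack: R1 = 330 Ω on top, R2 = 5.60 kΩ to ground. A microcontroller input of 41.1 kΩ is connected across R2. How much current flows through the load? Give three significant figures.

R2‖R_L = 4928 Ω; V_out = 14.7 × 4928/5258 = 13.78 V.
I_L = V_out / R_L = 13.78 / 41.1 kΩ = 0.335 mA.

I_L ≈ 0.335 mA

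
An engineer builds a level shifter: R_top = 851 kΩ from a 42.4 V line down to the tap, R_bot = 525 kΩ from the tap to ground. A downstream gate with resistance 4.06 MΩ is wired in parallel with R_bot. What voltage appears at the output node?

The load sits in parallel with R_bot: R_bot‖R_L = (525 × 4060) / (525 + 4060) = 464.9 kΩ.
V_out = 42.4 × 464.9 / (851 + 464.9) = 42.4 × 464.9/1316 = 15.0 V.

V_out ≈ 15.0 V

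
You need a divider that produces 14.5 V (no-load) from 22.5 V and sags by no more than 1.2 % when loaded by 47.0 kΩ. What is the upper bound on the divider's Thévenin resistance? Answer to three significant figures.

Loading drop = R_th/(R_th + R_L) ≤ 0.0120, so R_th ≤ R_L · ε/(1−ε) = 47.0 kΩ × 0.0120/0.9880 = 571 Ω.
(Any R1, R2 with R2/(R1+R2) = 0.644 and R1‖R2 ≤ 571 Ω will meet the spec.)

R_th ≤ 571 Ω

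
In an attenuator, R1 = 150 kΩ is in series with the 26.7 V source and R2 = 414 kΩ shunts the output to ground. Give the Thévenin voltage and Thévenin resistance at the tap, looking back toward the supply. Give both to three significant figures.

V_th = 19.6 V, R_th = 110 kΩ

V_th is the open-circuit tap voltage: 26.7 × 414/(150 + 414) = 19.6 V.
With the supply zeroed, R1 and R2 appear in parallel from the tap: R_th = R1‖R2 = (150 × 414)/564.0 = 110 kΩ.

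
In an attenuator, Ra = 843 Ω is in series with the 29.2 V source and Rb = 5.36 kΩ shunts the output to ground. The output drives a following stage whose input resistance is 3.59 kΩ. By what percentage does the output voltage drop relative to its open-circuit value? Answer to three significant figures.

16.9 %

Unloaded V = 29.2 × 5360/6203 = 25.23 V.
Loaded: Rb‖R_L = 2150 Ω, giving V = 29.2 × 2150/2993 = 20.98 V.
Drop = (25.23 − 20.98) / 25.23 = 16.9 %.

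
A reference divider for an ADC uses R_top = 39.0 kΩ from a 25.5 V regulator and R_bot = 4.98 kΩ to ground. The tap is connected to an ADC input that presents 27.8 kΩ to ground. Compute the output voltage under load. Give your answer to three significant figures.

V_out ≈ 2.49 V

The load sits in parallel with R_bot: R_bot‖R_L = (4.98 × 27.8) / (4.98 + 27.8) = 4.223 kΩ.
V_out = 25.5 × 4.223 / (39.0 + 4.223) = 25.5 × 4.223/43.22 = 2.49 V.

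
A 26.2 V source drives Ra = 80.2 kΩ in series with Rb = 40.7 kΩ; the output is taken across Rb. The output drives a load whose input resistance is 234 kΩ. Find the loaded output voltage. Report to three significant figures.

V_out ≈ 7.91 V

The load sits in parallel with Rb: Rb‖R_L = (40.7 × 234) / (40.7 + 234) = 34.67 kΩ.
V_out = 26.2 × 34.67 / (80.2 + 34.67) = 26.2 × 34.67/114.9 = 7.91 V.
(Unloaded it would have been 8.82 V.)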